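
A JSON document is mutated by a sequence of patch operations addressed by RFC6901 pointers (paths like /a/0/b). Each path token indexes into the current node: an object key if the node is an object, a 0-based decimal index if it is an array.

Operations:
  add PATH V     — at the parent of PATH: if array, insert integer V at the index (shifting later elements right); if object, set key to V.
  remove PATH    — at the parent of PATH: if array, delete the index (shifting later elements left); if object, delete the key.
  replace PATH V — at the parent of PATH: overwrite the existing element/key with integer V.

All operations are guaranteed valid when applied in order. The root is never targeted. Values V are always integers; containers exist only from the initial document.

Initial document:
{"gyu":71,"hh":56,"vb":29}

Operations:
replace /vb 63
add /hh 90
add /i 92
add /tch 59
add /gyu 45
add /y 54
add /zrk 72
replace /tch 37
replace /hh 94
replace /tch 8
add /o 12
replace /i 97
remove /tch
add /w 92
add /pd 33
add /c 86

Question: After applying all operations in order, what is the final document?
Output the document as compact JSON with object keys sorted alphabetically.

Answer: {"c":86,"gyu":45,"hh":94,"i":97,"o":12,"pd":33,"vb":63,"w":92,"y":54,"zrk":72}

Derivation:
After op 1 (replace /vb 63): {"gyu":71,"hh":56,"vb":63}
After op 2 (add /hh 90): {"gyu":71,"hh":90,"vb":63}
After op 3 (add /i 92): {"gyu":71,"hh":90,"i":92,"vb":63}
After op 4 (add /tch 59): {"gyu":71,"hh":90,"i":92,"tch":59,"vb":63}
After op 5 (add /gyu 45): {"gyu":45,"hh":90,"i":92,"tch":59,"vb":63}
After op 6 (add /y 54): {"gyu":45,"hh":90,"i":92,"tch":59,"vb":63,"y":54}
After op 7 (add /zrk 72): {"gyu":45,"hh":90,"i":92,"tch":59,"vb":63,"y":54,"zrk":72}
After op 8 (replace /tch 37): {"gyu":45,"hh":90,"i":92,"tch":37,"vb":63,"y":54,"zrk":72}
After op 9 (replace /hh 94): {"gyu":45,"hh":94,"i":92,"tch":37,"vb":63,"y":54,"zrk":72}
After op 10 (replace /tch 8): {"gyu":45,"hh":94,"i":92,"tch":8,"vb":63,"y":54,"zrk":72}
After op 11 (add /o 12): {"gyu":45,"hh":94,"i":92,"o":12,"tch":8,"vb":63,"y":54,"zrk":72}
After op 12 (replace /i 97): {"gyu":45,"hh":94,"i":97,"o":12,"tch":8,"vb":63,"y":54,"zrk":72}
After op 13 (remove /tch): {"gyu":45,"hh":94,"i":97,"o":12,"vb":63,"y":54,"zrk":72}
After op 14 (add /w 92): {"gyu":45,"hh":94,"i":97,"o":12,"vb":63,"w":92,"y":54,"zrk":72}
After op 15 (add /pd 33): {"gyu":45,"hh":94,"i":97,"o":12,"pd":33,"vb":63,"w":92,"y":54,"zrk":72}
After op 16 (add /c 86): {"c":86,"gyu":45,"hh":94,"i":97,"o":12,"pd":33,"vb":63,"w":92,"y":54,"zrk":72}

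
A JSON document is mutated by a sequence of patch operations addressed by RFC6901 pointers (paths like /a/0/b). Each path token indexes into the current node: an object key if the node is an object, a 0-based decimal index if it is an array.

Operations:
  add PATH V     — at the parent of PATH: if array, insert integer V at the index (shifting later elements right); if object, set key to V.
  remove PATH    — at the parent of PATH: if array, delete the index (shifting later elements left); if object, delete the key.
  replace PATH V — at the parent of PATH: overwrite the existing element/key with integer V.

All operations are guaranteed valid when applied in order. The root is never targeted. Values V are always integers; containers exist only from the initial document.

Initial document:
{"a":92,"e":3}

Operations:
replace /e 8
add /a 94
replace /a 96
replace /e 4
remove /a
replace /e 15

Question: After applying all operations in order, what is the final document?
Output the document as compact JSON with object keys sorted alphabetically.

After op 1 (replace /e 8): {"a":92,"e":8}
After op 2 (add /a 94): {"a":94,"e":8}
After op 3 (replace /a 96): {"a":96,"e":8}
After op 4 (replace /e 4): {"a":96,"e":4}
After op 5 (remove /a): {"e":4}
After op 6 (replace /e 15): {"e":15}

Answer: {"e":15}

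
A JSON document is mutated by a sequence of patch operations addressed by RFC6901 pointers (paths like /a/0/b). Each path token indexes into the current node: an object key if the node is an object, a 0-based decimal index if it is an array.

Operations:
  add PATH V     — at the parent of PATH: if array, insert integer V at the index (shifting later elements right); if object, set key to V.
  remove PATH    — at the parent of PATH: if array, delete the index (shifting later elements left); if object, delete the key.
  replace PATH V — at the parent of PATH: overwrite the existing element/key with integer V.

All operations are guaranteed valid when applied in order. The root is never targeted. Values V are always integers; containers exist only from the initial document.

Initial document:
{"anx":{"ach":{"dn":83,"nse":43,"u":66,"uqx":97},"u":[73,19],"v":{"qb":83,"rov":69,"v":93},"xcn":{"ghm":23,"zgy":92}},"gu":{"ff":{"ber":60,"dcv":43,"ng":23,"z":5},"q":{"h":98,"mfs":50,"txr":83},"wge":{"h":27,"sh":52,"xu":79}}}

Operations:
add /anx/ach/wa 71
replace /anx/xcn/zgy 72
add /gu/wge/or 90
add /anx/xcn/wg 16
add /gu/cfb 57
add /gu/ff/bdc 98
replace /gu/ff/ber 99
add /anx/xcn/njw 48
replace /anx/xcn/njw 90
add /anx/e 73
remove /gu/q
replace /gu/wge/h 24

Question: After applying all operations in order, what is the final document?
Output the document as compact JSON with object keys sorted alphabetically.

Answer: {"anx":{"ach":{"dn":83,"nse":43,"u":66,"uqx":97,"wa":71},"e":73,"u":[73,19],"v":{"qb":83,"rov":69,"v":93},"xcn":{"ghm":23,"njw":90,"wg":16,"zgy":72}},"gu":{"cfb":57,"ff":{"bdc":98,"ber":99,"dcv":43,"ng":23,"z":5},"wge":{"h":24,"or":90,"sh":52,"xu":79}}}

Derivation:
After op 1 (add /anx/ach/wa 71): {"anx":{"ach":{"dn":83,"nse":43,"u":66,"uqx":97,"wa":71},"u":[73,19],"v":{"qb":83,"rov":69,"v":93},"xcn":{"ghm":23,"zgy":92}},"gu":{"ff":{"ber":60,"dcv":43,"ng":23,"z":5},"q":{"h":98,"mfs":50,"txr":83},"wge":{"h":27,"sh":52,"xu":79}}}
After op 2 (replace /anx/xcn/zgy 72): {"anx":{"ach":{"dn":83,"nse":43,"u":66,"uqx":97,"wa":71},"u":[73,19],"v":{"qb":83,"rov":69,"v":93},"xcn":{"ghm":23,"zgy":72}},"gu":{"ff":{"ber":60,"dcv":43,"ng":23,"z":5},"q":{"h":98,"mfs":50,"txr":83},"wge":{"h":27,"sh":52,"xu":79}}}
After op 3 (add /gu/wge/or 90): {"anx":{"ach":{"dn":83,"nse":43,"u":66,"uqx":97,"wa":71},"u":[73,19],"v":{"qb":83,"rov":69,"v":93},"xcn":{"ghm":23,"zgy":72}},"gu":{"ff":{"ber":60,"dcv":43,"ng":23,"z":5},"q":{"h":98,"mfs":50,"txr":83},"wge":{"h":27,"or":90,"sh":52,"xu":79}}}
After op 4 (add /anx/xcn/wg 16): {"anx":{"ach":{"dn":83,"nse":43,"u":66,"uqx":97,"wa":71},"u":[73,19],"v":{"qb":83,"rov":69,"v":93},"xcn":{"ghm":23,"wg":16,"zgy":72}},"gu":{"ff":{"ber":60,"dcv":43,"ng":23,"z":5},"q":{"h":98,"mfs":50,"txr":83},"wge":{"h":27,"or":90,"sh":52,"xu":79}}}
After op 5 (add /gu/cfb 57): {"anx":{"ach":{"dn":83,"nse":43,"u":66,"uqx":97,"wa":71},"u":[73,19],"v":{"qb":83,"rov":69,"v":93},"xcn":{"ghm":23,"wg":16,"zgy":72}},"gu":{"cfb":57,"ff":{"ber":60,"dcv":43,"ng":23,"z":5},"q":{"h":98,"mfs":50,"txr":83},"wge":{"h":27,"or":90,"sh":52,"xu":79}}}
After op 6 (add /gu/ff/bdc 98): {"anx":{"ach":{"dn":83,"nse":43,"u":66,"uqx":97,"wa":71},"u":[73,19],"v":{"qb":83,"rov":69,"v":93},"xcn":{"ghm":23,"wg":16,"zgy":72}},"gu":{"cfb":57,"ff":{"bdc":98,"ber":60,"dcv":43,"ng":23,"z":5},"q":{"h":98,"mfs":50,"txr":83},"wge":{"h":27,"or":90,"sh":52,"xu":79}}}
After op 7 (replace /gu/ff/ber 99): {"anx":{"ach":{"dn":83,"nse":43,"u":66,"uqx":97,"wa":71},"u":[73,19],"v":{"qb":83,"rov":69,"v":93},"xcn":{"ghm":23,"wg":16,"zgy":72}},"gu":{"cfb":57,"ff":{"bdc":98,"ber":99,"dcv":43,"ng":23,"z":5},"q":{"h":98,"mfs":50,"txr":83},"wge":{"h":27,"or":90,"sh":52,"xu":79}}}
After op 8 (add /anx/xcn/njw 48): {"anx":{"ach":{"dn":83,"nse":43,"u":66,"uqx":97,"wa":71},"u":[73,19],"v":{"qb":83,"rov":69,"v":93},"xcn":{"ghm":23,"njw":48,"wg":16,"zgy":72}},"gu":{"cfb":57,"ff":{"bdc":98,"ber":99,"dcv":43,"ng":23,"z":5},"q":{"h":98,"mfs":50,"txr":83},"wge":{"h":27,"or":90,"sh":52,"xu":79}}}
After op 9 (replace /anx/xcn/njw 90): {"anx":{"ach":{"dn":83,"nse":43,"u":66,"uqx":97,"wa":71},"u":[73,19],"v":{"qb":83,"rov":69,"v":93},"xcn":{"ghm":23,"njw":90,"wg":16,"zgy":72}},"gu":{"cfb":57,"ff":{"bdc":98,"ber":99,"dcv":43,"ng":23,"z":5},"q":{"h":98,"mfs":50,"txr":83},"wge":{"h":27,"or":90,"sh":52,"xu":79}}}
After op 10 (add /anx/e 73): {"anx":{"ach":{"dn":83,"nse":43,"u":66,"uqx":97,"wa":71},"e":73,"u":[73,19],"v":{"qb":83,"rov":69,"v":93},"xcn":{"ghm":23,"njw":90,"wg":16,"zgy":72}},"gu":{"cfb":57,"ff":{"bdc":98,"ber":99,"dcv":43,"ng":23,"z":5},"q":{"h":98,"mfs":50,"txr":83},"wge":{"h":27,"or":90,"sh":52,"xu":79}}}
After op 11 (remove /gu/q): {"anx":{"ach":{"dn":83,"nse":43,"u":66,"uqx":97,"wa":71},"e":73,"u":[73,19],"v":{"qb":83,"rov":69,"v":93},"xcn":{"ghm":23,"njw":90,"wg":16,"zgy":72}},"gu":{"cfb":57,"ff":{"bdc":98,"ber":99,"dcv":43,"ng":23,"z":5},"wge":{"h":27,"or":90,"sh":52,"xu":79}}}
After op 12 (replace /gu/wge/h 24): {"anx":{"ach":{"dn":83,"nse":43,"u":66,"uqx":97,"wa":71},"e":73,"u":[73,19],"v":{"qb":83,"rov":69,"v":93},"xcn":{"ghm":23,"njw":90,"wg":16,"zgy":72}},"gu":{"cfb":57,"ff":{"bdc":98,"ber":99,"dcv":43,"ng":23,"z":5},"wge":{"h":24,"or":90,"sh":52,"xu":79}}}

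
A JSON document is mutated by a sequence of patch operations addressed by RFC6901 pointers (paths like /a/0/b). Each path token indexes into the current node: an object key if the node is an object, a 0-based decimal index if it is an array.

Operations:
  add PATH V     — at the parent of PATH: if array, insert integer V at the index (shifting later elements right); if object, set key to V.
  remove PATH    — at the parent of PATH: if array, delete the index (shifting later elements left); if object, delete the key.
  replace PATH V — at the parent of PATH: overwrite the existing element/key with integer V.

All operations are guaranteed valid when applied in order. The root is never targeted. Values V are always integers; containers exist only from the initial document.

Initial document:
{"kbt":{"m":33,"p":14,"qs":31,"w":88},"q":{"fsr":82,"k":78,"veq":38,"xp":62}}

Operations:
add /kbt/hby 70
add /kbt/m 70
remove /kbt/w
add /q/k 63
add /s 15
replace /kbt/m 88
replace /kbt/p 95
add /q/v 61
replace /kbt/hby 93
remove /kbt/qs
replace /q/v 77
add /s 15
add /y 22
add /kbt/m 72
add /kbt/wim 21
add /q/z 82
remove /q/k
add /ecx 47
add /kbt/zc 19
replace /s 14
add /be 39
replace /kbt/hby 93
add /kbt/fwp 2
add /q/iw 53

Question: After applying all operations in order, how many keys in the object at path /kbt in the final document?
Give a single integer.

Answer: 6

Derivation:
After op 1 (add /kbt/hby 70): {"kbt":{"hby":70,"m":33,"p":14,"qs":31,"w":88},"q":{"fsr":82,"k":78,"veq":38,"xp":62}}
After op 2 (add /kbt/m 70): {"kbt":{"hby":70,"m":70,"p":14,"qs":31,"w":88},"q":{"fsr":82,"k":78,"veq":38,"xp":62}}
After op 3 (remove /kbt/w): {"kbt":{"hby":70,"m":70,"p":14,"qs":31},"q":{"fsr":82,"k":78,"veq":38,"xp":62}}
After op 4 (add /q/k 63): {"kbt":{"hby":70,"m":70,"p":14,"qs":31},"q":{"fsr":82,"k":63,"veq":38,"xp":62}}
After op 5 (add /s 15): {"kbt":{"hby":70,"m":70,"p":14,"qs":31},"q":{"fsr":82,"k":63,"veq":38,"xp":62},"s":15}
After op 6 (replace /kbt/m 88): {"kbt":{"hby":70,"m":88,"p":14,"qs":31},"q":{"fsr":82,"k":63,"veq":38,"xp":62},"s":15}
After op 7 (replace /kbt/p 95): {"kbt":{"hby":70,"m":88,"p":95,"qs":31},"q":{"fsr":82,"k":63,"veq":38,"xp":62},"s":15}
After op 8 (add /q/v 61): {"kbt":{"hby":70,"m":88,"p":95,"qs":31},"q":{"fsr":82,"k":63,"v":61,"veq":38,"xp":62},"s":15}
After op 9 (replace /kbt/hby 93): {"kbt":{"hby":93,"m":88,"p":95,"qs":31},"q":{"fsr":82,"k":63,"v":61,"veq":38,"xp":62},"s":15}
After op 10 (remove /kbt/qs): {"kbt":{"hby":93,"m":88,"p":95},"q":{"fsr":82,"k":63,"v":61,"veq":38,"xp":62},"s":15}
After op 11 (replace /q/v 77): {"kbt":{"hby":93,"m":88,"p":95},"q":{"fsr":82,"k":63,"v":77,"veq":38,"xp":62},"s":15}
After op 12 (add /s 15): {"kbt":{"hby":93,"m":88,"p":95},"q":{"fsr":82,"k":63,"v":77,"veq":38,"xp":62},"s":15}
After op 13 (add /y 22): {"kbt":{"hby":93,"m":88,"p":95},"q":{"fsr":82,"k":63,"v":77,"veq":38,"xp":62},"s":15,"y":22}
After op 14 (add /kbt/m 72): {"kbt":{"hby":93,"m":72,"p":95},"q":{"fsr":82,"k":63,"v":77,"veq":38,"xp":62},"s":15,"y":22}
After op 15 (add /kbt/wim 21): {"kbt":{"hby":93,"m":72,"p":95,"wim":21},"q":{"fsr":82,"k":63,"v":77,"veq":38,"xp":62},"s":15,"y":22}
After op 16 (add /q/z 82): {"kbt":{"hby":93,"m":72,"p":95,"wim":21},"q":{"fsr":82,"k":63,"v":77,"veq":38,"xp":62,"z":82},"s":15,"y":22}
After op 17 (remove /q/k): {"kbt":{"hby":93,"m":72,"p":95,"wim":21},"q":{"fsr":82,"v":77,"veq":38,"xp":62,"z":82},"s":15,"y":22}
After op 18 (add /ecx 47): {"ecx":47,"kbt":{"hby":93,"m":72,"p":95,"wim":21},"q":{"fsr":82,"v":77,"veq":38,"xp":62,"z":82},"s":15,"y":22}
After op 19 (add /kbt/zc 19): {"ecx":47,"kbt":{"hby":93,"m":72,"p":95,"wim":21,"zc":19},"q":{"fsr":82,"v":77,"veq":38,"xp":62,"z":82},"s":15,"y":22}
After op 20 (replace /s 14): {"ecx":47,"kbt":{"hby":93,"m":72,"p":95,"wim":21,"zc":19},"q":{"fsr":82,"v":77,"veq":38,"xp":62,"z":82},"s":14,"y":22}
After op 21 (add /be 39): {"be":39,"ecx":47,"kbt":{"hby":93,"m":72,"p":95,"wim":21,"zc":19},"q":{"fsr":82,"v":77,"veq":38,"xp":62,"z":82},"s":14,"y":22}
After op 22 (replace /kbt/hby 93): {"be":39,"ecx":47,"kbt":{"hby":93,"m":72,"p":95,"wim":21,"zc":19},"q":{"fsr":82,"v":77,"veq":38,"xp":62,"z":82},"s":14,"y":22}
After op 23 (add /kbt/fwp 2): {"be":39,"ecx":47,"kbt":{"fwp":2,"hby":93,"m":72,"p":95,"wim":21,"zc":19},"q":{"fsr":82,"v":77,"veq":38,"xp":62,"z":82},"s":14,"y":22}
After op 24 (add /q/iw 53): {"be":39,"ecx":47,"kbt":{"fwp":2,"hby":93,"m":72,"p":95,"wim":21,"zc":19},"q":{"fsr":82,"iw":53,"v":77,"veq":38,"xp":62,"z":82},"s":14,"y":22}
Size at path /kbt: 6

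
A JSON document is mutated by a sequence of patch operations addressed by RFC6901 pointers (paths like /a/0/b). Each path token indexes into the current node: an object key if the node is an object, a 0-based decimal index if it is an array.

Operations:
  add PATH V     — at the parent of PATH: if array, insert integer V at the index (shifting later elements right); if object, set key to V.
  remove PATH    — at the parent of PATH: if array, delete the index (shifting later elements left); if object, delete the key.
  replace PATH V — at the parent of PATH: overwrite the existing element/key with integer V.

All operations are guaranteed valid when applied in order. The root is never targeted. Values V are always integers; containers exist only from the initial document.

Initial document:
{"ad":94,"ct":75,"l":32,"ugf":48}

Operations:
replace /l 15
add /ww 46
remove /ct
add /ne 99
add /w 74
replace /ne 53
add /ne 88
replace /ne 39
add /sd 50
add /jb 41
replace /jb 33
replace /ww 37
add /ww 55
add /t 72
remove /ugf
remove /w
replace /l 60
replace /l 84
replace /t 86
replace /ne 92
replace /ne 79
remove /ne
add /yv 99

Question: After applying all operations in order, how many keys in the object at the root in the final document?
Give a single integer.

Answer: 7

Derivation:
After op 1 (replace /l 15): {"ad":94,"ct":75,"l":15,"ugf":48}
After op 2 (add /ww 46): {"ad":94,"ct":75,"l":15,"ugf":48,"ww":46}
After op 3 (remove /ct): {"ad":94,"l":15,"ugf":48,"ww":46}
After op 4 (add /ne 99): {"ad":94,"l":15,"ne":99,"ugf":48,"ww":46}
After op 5 (add /w 74): {"ad":94,"l":15,"ne":99,"ugf":48,"w":74,"ww":46}
After op 6 (replace /ne 53): {"ad":94,"l":15,"ne":53,"ugf":48,"w":74,"ww":46}
After op 7 (add /ne 88): {"ad":94,"l":15,"ne":88,"ugf":48,"w":74,"ww":46}
After op 8 (replace /ne 39): {"ad":94,"l":15,"ne":39,"ugf":48,"w":74,"ww":46}
After op 9 (add /sd 50): {"ad":94,"l":15,"ne":39,"sd":50,"ugf":48,"w":74,"ww":46}
After op 10 (add /jb 41): {"ad":94,"jb":41,"l":15,"ne":39,"sd":50,"ugf":48,"w":74,"ww":46}
After op 11 (replace /jb 33): {"ad":94,"jb":33,"l":15,"ne":39,"sd":50,"ugf":48,"w":74,"ww":46}
After op 12 (replace /ww 37): {"ad":94,"jb":33,"l":15,"ne":39,"sd":50,"ugf":48,"w":74,"ww":37}
After op 13 (add /ww 55): {"ad":94,"jb":33,"l":15,"ne":39,"sd":50,"ugf":48,"w":74,"ww":55}
After op 14 (add /t 72): {"ad":94,"jb":33,"l":15,"ne":39,"sd":50,"t":72,"ugf":48,"w":74,"ww":55}
After op 15 (remove /ugf): {"ad":94,"jb":33,"l":15,"ne":39,"sd":50,"t":72,"w":74,"ww":55}
After op 16 (remove /w): {"ad":94,"jb":33,"l":15,"ne":39,"sd":50,"t":72,"ww":55}
After op 17 (replace /l 60): {"ad":94,"jb":33,"l":60,"ne":39,"sd":50,"t":72,"ww":55}
After op 18 (replace /l 84): {"ad":94,"jb":33,"l":84,"ne":39,"sd":50,"t":72,"ww":55}
After op 19 (replace /t 86): {"ad":94,"jb":33,"l":84,"ne":39,"sd":50,"t":86,"ww":55}
After op 20 (replace /ne 92): {"ad":94,"jb":33,"l":84,"ne":92,"sd":50,"t":86,"ww":55}
After op 21 (replace /ne 79): {"ad":94,"jb":33,"l":84,"ne":79,"sd":50,"t":86,"ww":55}
After op 22 (remove /ne): {"ad":94,"jb":33,"l":84,"sd":50,"t":86,"ww":55}
After op 23 (add /yv 99): {"ad":94,"jb":33,"l":84,"sd":50,"t":86,"ww":55,"yv":99}
Size at the root: 7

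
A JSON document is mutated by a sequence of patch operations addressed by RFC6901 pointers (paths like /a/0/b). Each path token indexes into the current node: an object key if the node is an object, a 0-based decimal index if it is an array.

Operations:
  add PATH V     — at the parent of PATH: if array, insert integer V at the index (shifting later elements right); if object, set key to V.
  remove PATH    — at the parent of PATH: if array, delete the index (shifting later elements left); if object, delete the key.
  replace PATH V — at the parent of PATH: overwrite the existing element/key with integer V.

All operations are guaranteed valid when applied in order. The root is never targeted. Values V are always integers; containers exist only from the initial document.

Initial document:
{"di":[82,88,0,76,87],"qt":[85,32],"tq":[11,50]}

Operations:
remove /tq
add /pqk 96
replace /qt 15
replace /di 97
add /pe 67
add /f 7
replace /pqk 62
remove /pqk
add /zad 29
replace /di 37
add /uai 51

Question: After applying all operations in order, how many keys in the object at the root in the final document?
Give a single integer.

After op 1 (remove /tq): {"di":[82,88,0,76,87],"qt":[85,32]}
After op 2 (add /pqk 96): {"di":[82,88,0,76,87],"pqk":96,"qt":[85,32]}
After op 3 (replace /qt 15): {"di":[82,88,0,76,87],"pqk":96,"qt":15}
After op 4 (replace /di 97): {"di":97,"pqk":96,"qt":15}
After op 5 (add /pe 67): {"di":97,"pe":67,"pqk":96,"qt":15}
After op 6 (add /f 7): {"di":97,"f":7,"pe":67,"pqk":96,"qt":15}
After op 7 (replace /pqk 62): {"di":97,"f":7,"pe":67,"pqk":62,"qt":15}
After op 8 (remove /pqk): {"di":97,"f":7,"pe":67,"qt":15}
After op 9 (add /zad 29): {"di":97,"f":7,"pe":67,"qt":15,"zad":29}
After op 10 (replace /di 37): {"di":37,"f":7,"pe":67,"qt":15,"zad":29}
After op 11 (add /uai 51): {"di":37,"f":7,"pe":67,"qt":15,"uai":51,"zad":29}
Size at the root: 6

Answer: 6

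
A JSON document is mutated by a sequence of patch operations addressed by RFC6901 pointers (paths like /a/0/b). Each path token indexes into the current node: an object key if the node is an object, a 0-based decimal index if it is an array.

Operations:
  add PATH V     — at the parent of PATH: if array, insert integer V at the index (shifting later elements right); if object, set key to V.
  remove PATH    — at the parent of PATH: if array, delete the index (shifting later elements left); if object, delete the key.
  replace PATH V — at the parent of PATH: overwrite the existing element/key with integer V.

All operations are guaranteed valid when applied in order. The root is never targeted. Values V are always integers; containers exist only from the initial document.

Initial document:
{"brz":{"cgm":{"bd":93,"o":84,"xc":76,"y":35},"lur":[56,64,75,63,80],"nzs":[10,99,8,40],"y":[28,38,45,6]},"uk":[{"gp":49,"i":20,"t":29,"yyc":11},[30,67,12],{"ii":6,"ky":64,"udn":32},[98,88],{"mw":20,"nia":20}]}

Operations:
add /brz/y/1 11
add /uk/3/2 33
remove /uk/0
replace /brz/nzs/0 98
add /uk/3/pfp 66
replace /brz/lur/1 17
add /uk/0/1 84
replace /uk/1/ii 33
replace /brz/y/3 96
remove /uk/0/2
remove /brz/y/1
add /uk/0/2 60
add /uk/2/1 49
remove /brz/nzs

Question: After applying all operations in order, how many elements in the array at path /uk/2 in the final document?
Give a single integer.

After op 1 (add /brz/y/1 11): {"brz":{"cgm":{"bd":93,"o":84,"xc":76,"y":35},"lur":[56,64,75,63,80],"nzs":[10,99,8,40],"y":[28,11,38,45,6]},"uk":[{"gp":49,"i":20,"t":29,"yyc":11},[30,67,12],{"ii":6,"ky":64,"udn":32},[98,88],{"mw":20,"nia":20}]}
After op 2 (add /uk/3/2 33): {"brz":{"cgm":{"bd":93,"o":84,"xc":76,"y":35},"lur":[56,64,75,63,80],"nzs":[10,99,8,40],"y":[28,11,38,45,6]},"uk":[{"gp":49,"i":20,"t":29,"yyc":11},[30,67,12],{"ii":6,"ky":64,"udn":32},[98,88,33],{"mw":20,"nia":20}]}
After op 3 (remove /uk/0): {"brz":{"cgm":{"bd":93,"o":84,"xc":76,"y":35},"lur":[56,64,75,63,80],"nzs":[10,99,8,40],"y":[28,11,38,45,6]},"uk":[[30,67,12],{"ii":6,"ky":64,"udn":32},[98,88,33],{"mw":20,"nia":20}]}
After op 4 (replace /brz/nzs/0 98): {"brz":{"cgm":{"bd":93,"o":84,"xc":76,"y":35},"lur":[56,64,75,63,80],"nzs":[98,99,8,40],"y":[28,11,38,45,6]},"uk":[[30,67,12],{"ii":6,"ky":64,"udn":32},[98,88,33],{"mw":20,"nia":20}]}
After op 5 (add /uk/3/pfp 66): {"brz":{"cgm":{"bd":93,"o":84,"xc":76,"y":35},"lur":[56,64,75,63,80],"nzs":[98,99,8,40],"y":[28,11,38,45,6]},"uk":[[30,67,12],{"ii":6,"ky":64,"udn":32},[98,88,33],{"mw":20,"nia":20,"pfp":66}]}
After op 6 (replace /brz/lur/1 17): {"brz":{"cgm":{"bd":93,"o":84,"xc":76,"y":35},"lur":[56,17,75,63,80],"nzs":[98,99,8,40],"y":[28,11,38,45,6]},"uk":[[30,67,12],{"ii":6,"ky":64,"udn":32},[98,88,33],{"mw":20,"nia":20,"pfp":66}]}
After op 7 (add /uk/0/1 84): {"brz":{"cgm":{"bd":93,"o":84,"xc":76,"y":35},"lur":[56,17,75,63,80],"nzs":[98,99,8,40],"y":[28,11,38,45,6]},"uk":[[30,84,67,12],{"ii":6,"ky":64,"udn":32},[98,88,33],{"mw":20,"nia":20,"pfp":66}]}
After op 8 (replace /uk/1/ii 33): {"brz":{"cgm":{"bd":93,"o":84,"xc":76,"y":35},"lur":[56,17,75,63,80],"nzs":[98,99,8,40],"y":[28,11,38,45,6]},"uk":[[30,84,67,12],{"ii":33,"ky":64,"udn":32},[98,88,33],{"mw":20,"nia":20,"pfp":66}]}
After op 9 (replace /brz/y/3 96): {"brz":{"cgm":{"bd":93,"o":84,"xc":76,"y":35},"lur":[56,17,75,63,80],"nzs":[98,99,8,40],"y":[28,11,38,96,6]},"uk":[[30,84,67,12],{"ii":33,"ky":64,"udn":32},[98,88,33],{"mw":20,"nia":20,"pfp":66}]}
After op 10 (remove /uk/0/2): {"brz":{"cgm":{"bd":93,"o":84,"xc":76,"y":35},"lur":[56,17,75,63,80],"nzs":[98,99,8,40],"y":[28,11,38,96,6]},"uk":[[30,84,12],{"ii":33,"ky":64,"udn":32},[98,88,33],{"mw":20,"nia":20,"pfp":66}]}
After op 11 (remove /brz/y/1): {"brz":{"cgm":{"bd":93,"o":84,"xc":76,"y":35},"lur":[56,17,75,63,80],"nzs":[98,99,8,40],"y":[28,38,96,6]},"uk":[[30,84,12],{"ii":33,"ky":64,"udn":32},[98,88,33],{"mw":20,"nia":20,"pfp":66}]}
After op 12 (add /uk/0/2 60): {"brz":{"cgm":{"bd":93,"o":84,"xc":76,"y":35},"lur":[56,17,75,63,80],"nzs":[98,99,8,40],"y":[28,38,96,6]},"uk":[[30,84,60,12],{"ii":33,"ky":64,"udn":32},[98,88,33],{"mw":20,"nia":20,"pfp":66}]}
After op 13 (add /uk/2/1 49): {"brz":{"cgm":{"bd":93,"o":84,"xc":76,"y":35},"lur":[56,17,75,63,80],"nzs":[98,99,8,40],"y":[28,38,96,6]},"uk":[[30,84,60,12],{"ii":33,"ky":64,"udn":32},[98,49,88,33],{"mw":20,"nia":20,"pfp":66}]}
After op 14 (remove /brz/nzs): {"brz":{"cgm":{"bd":93,"o":84,"xc":76,"y":35},"lur":[56,17,75,63,80],"y":[28,38,96,6]},"uk":[[30,84,60,12],{"ii":33,"ky":64,"udn":32},[98,49,88,33],{"mw":20,"nia":20,"pfp":66}]}
Size at path /uk/2: 4

Answer: 4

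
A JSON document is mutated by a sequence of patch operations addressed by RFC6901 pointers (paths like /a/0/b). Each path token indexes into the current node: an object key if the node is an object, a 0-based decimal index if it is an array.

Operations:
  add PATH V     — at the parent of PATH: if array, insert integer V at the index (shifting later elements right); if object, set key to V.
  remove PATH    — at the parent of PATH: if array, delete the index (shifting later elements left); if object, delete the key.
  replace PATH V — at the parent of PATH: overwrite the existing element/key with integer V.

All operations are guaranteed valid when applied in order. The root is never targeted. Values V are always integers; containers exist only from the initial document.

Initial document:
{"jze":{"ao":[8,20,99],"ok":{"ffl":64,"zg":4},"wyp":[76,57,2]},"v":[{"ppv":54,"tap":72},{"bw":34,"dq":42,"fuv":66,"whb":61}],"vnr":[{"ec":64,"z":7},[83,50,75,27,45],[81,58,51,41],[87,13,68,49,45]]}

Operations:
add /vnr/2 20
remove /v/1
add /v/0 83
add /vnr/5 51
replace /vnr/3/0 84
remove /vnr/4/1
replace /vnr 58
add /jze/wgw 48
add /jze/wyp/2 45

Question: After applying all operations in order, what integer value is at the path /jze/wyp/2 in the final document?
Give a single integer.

Answer: 45

Derivation:
After op 1 (add /vnr/2 20): {"jze":{"ao":[8,20,99],"ok":{"ffl":64,"zg":4},"wyp":[76,57,2]},"v":[{"ppv":54,"tap":72},{"bw":34,"dq":42,"fuv":66,"whb":61}],"vnr":[{"ec":64,"z":7},[83,50,75,27,45],20,[81,58,51,41],[87,13,68,49,45]]}
After op 2 (remove /v/1): {"jze":{"ao":[8,20,99],"ok":{"ffl":64,"zg":4},"wyp":[76,57,2]},"v":[{"ppv":54,"tap":72}],"vnr":[{"ec":64,"z":7},[83,50,75,27,45],20,[81,58,51,41],[87,13,68,49,45]]}
After op 3 (add /v/0 83): {"jze":{"ao":[8,20,99],"ok":{"ffl":64,"zg":4},"wyp":[76,57,2]},"v":[83,{"ppv":54,"tap":72}],"vnr":[{"ec":64,"z":7},[83,50,75,27,45],20,[81,58,51,41],[87,13,68,49,45]]}
After op 4 (add /vnr/5 51): {"jze":{"ao":[8,20,99],"ok":{"ffl":64,"zg":4},"wyp":[76,57,2]},"v":[83,{"ppv":54,"tap":72}],"vnr":[{"ec":64,"z":7},[83,50,75,27,45],20,[81,58,51,41],[87,13,68,49,45],51]}
After op 5 (replace /vnr/3/0 84): {"jze":{"ao":[8,20,99],"ok":{"ffl":64,"zg":4},"wyp":[76,57,2]},"v":[83,{"ppv":54,"tap":72}],"vnr":[{"ec":64,"z":7},[83,50,75,27,45],20,[84,58,51,41],[87,13,68,49,45],51]}
After op 6 (remove /vnr/4/1): {"jze":{"ao":[8,20,99],"ok":{"ffl":64,"zg":4},"wyp":[76,57,2]},"v":[83,{"ppv":54,"tap":72}],"vnr":[{"ec":64,"z":7},[83,50,75,27,45],20,[84,58,51,41],[87,68,49,45],51]}
After op 7 (replace /vnr 58): {"jze":{"ao":[8,20,99],"ok":{"ffl":64,"zg":4},"wyp":[76,57,2]},"v":[83,{"ppv":54,"tap":72}],"vnr":58}
After op 8 (add /jze/wgw 48): {"jze":{"ao":[8,20,99],"ok":{"ffl":64,"zg":4},"wgw":48,"wyp":[76,57,2]},"v":[83,{"ppv":54,"tap":72}],"vnr":58}
After op 9 (add /jze/wyp/2 45): {"jze":{"ao":[8,20,99],"ok":{"ffl":64,"zg":4},"wgw":48,"wyp":[76,57,45,2]},"v":[83,{"ppv":54,"tap":72}],"vnr":58}
Value at /jze/wyp/2: 45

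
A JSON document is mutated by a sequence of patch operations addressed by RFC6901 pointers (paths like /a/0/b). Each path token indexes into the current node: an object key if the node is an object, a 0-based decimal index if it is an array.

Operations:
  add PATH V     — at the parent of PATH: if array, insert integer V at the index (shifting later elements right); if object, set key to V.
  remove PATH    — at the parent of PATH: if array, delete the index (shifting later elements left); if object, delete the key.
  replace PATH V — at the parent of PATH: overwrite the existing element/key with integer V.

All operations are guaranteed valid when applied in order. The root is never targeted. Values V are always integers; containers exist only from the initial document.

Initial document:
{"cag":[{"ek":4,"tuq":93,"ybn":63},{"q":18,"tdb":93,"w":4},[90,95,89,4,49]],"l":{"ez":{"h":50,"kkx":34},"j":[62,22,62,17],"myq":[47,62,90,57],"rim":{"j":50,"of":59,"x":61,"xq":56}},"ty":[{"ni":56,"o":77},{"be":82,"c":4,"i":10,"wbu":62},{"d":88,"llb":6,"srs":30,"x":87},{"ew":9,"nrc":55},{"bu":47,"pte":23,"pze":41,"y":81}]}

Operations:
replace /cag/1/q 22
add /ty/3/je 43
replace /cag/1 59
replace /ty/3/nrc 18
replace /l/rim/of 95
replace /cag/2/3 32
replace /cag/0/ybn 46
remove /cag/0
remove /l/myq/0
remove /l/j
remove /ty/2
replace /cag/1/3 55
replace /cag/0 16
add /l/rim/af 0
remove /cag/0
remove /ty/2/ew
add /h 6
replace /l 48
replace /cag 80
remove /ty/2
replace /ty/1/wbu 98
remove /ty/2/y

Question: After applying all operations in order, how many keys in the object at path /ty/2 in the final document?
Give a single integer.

After op 1 (replace /cag/1/q 22): {"cag":[{"ek":4,"tuq":93,"ybn":63},{"q":22,"tdb":93,"w":4},[90,95,89,4,49]],"l":{"ez":{"h":50,"kkx":34},"j":[62,22,62,17],"myq":[47,62,90,57],"rim":{"j":50,"of":59,"x":61,"xq":56}},"ty":[{"ni":56,"o":77},{"be":82,"c":4,"i":10,"wbu":62},{"d":88,"llb":6,"srs":30,"x":87},{"ew":9,"nrc":55},{"bu":47,"pte":23,"pze":41,"y":81}]}
After op 2 (add /ty/3/je 43): {"cag":[{"ek":4,"tuq":93,"ybn":63},{"q":22,"tdb":93,"w":4},[90,95,89,4,49]],"l":{"ez":{"h":50,"kkx":34},"j":[62,22,62,17],"myq":[47,62,90,57],"rim":{"j":50,"of":59,"x":61,"xq":56}},"ty":[{"ni":56,"o":77},{"be":82,"c":4,"i":10,"wbu":62},{"d":88,"llb":6,"srs":30,"x":87},{"ew":9,"je":43,"nrc":55},{"bu":47,"pte":23,"pze":41,"y":81}]}
After op 3 (replace /cag/1 59): {"cag":[{"ek":4,"tuq":93,"ybn":63},59,[90,95,89,4,49]],"l":{"ez":{"h":50,"kkx":34},"j":[62,22,62,17],"myq":[47,62,90,57],"rim":{"j":50,"of":59,"x":61,"xq":56}},"ty":[{"ni":56,"o":77},{"be":82,"c":4,"i":10,"wbu":62},{"d":88,"llb":6,"srs":30,"x":87},{"ew":9,"je":43,"nrc":55},{"bu":47,"pte":23,"pze":41,"y":81}]}
After op 4 (replace /ty/3/nrc 18): {"cag":[{"ek":4,"tuq":93,"ybn":63},59,[90,95,89,4,49]],"l":{"ez":{"h":50,"kkx":34},"j":[62,22,62,17],"myq":[47,62,90,57],"rim":{"j":50,"of":59,"x":61,"xq":56}},"ty":[{"ni":56,"o":77},{"be":82,"c":4,"i":10,"wbu":62},{"d":88,"llb":6,"srs":30,"x":87},{"ew":9,"je":43,"nrc":18},{"bu":47,"pte":23,"pze":41,"y":81}]}
After op 5 (replace /l/rim/of 95): {"cag":[{"ek":4,"tuq":93,"ybn":63},59,[90,95,89,4,49]],"l":{"ez":{"h":50,"kkx":34},"j":[62,22,62,17],"myq":[47,62,90,57],"rim":{"j":50,"of":95,"x":61,"xq":56}},"ty":[{"ni":56,"o":77},{"be":82,"c":4,"i":10,"wbu":62},{"d":88,"llb":6,"srs":30,"x":87},{"ew":9,"je":43,"nrc":18},{"bu":47,"pte":23,"pze":41,"y":81}]}
After op 6 (replace /cag/2/3 32): {"cag":[{"ek":4,"tuq":93,"ybn":63},59,[90,95,89,32,49]],"l":{"ez":{"h":50,"kkx":34},"j":[62,22,62,17],"myq":[47,62,90,57],"rim":{"j":50,"of":95,"x":61,"xq":56}},"ty":[{"ni":56,"o":77},{"be":82,"c":4,"i":10,"wbu":62},{"d":88,"llb":6,"srs":30,"x":87},{"ew":9,"je":43,"nrc":18},{"bu":47,"pte":23,"pze":41,"y":81}]}
After op 7 (replace /cag/0/ybn 46): {"cag":[{"ek":4,"tuq":93,"ybn":46},59,[90,95,89,32,49]],"l":{"ez":{"h":50,"kkx":34},"j":[62,22,62,17],"myq":[47,62,90,57],"rim":{"j":50,"of":95,"x":61,"xq":56}},"ty":[{"ni":56,"o":77},{"be":82,"c":4,"i":10,"wbu":62},{"d":88,"llb":6,"srs":30,"x":87},{"ew":9,"je":43,"nrc":18},{"bu":47,"pte":23,"pze":41,"y":81}]}
After op 8 (remove /cag/0): {"cag":[59,[90,95,89,32,49]],"l":{"ez":{"h":50,"kkx":34},"j":[62,22,62,17],"myq":[47,62,90,57],"rim":{"j":50,"of":95,"x":61,"xq":56}},"ty":[{"ni":56,"o":77},{"be":82,"c":4,"i":10,"wbu":62},{"d":88,"llb":6,"srs":30,"x":87},{"ew":9,"je":43,"nrc":18},{"bu":47,"pte":23,"pze":41,"y":81}]}
After op 9 (remove /l/myq/0): {"cag":[59,[90,95,89,32,49]],"l":{"ez":{"h":50,"kkx":34},"j":[62,22,62,17],"myq":[62,90,57],"rim":{"j":50,"of":95,"x":61,"xq":56}},"ty":[{"ni":56,"o":77},{"be":82,"c":4,"i":10,"wbu":62},{"d":88,"llb":6,"srs":30,"x":87},{"ew":9,"je":43,"nrc":18},{"bu":47,"pte":23,"pze":41,"y":81}]}
After op 10 (remove /l/j): {"cag":[59,[90,95,89,32,49]],"l":{"ez":{"h":50,"kkx":34},"myq":[62,90,57],"rim":{"j":50,"of":95,"x":61,"xq":56}},"ty":[{"ni":56,"o":77},{"be":82,"c":4,"i":10,"wbu":62},{"d":88,"llb":6,"srs":30,"x":87},{"ew":9,"je":43,"nrc":18},{"bu":47,"pte":23,"pze":41,"y":81}]}
After op 11 (remove /ty/2): {"cag":[59,[90,95,89,32,49]],"l":{"ez":{"h":50,"kkx":34},"myq":[62,90,57],"rim":{"j":50,"of":95,"x":61,"xq":56}},"ty":[{"ni":56,"o":77},{"be":82,"c":4,"i":10,"wbu":62},{"ew":9,"je":43,"nrc":18},{"bu":47,"pte":23,"pze":41,"y":81}]}
After op 12 (replace /cag/1/3 55): {"cag":[59,[90,95,89,55,49]],"l":{"ez":{"h":50,"kkx":34},"myq":[62,90,57],"rim":{"j":50,"of":95,"x":61,"xq":56}},"ty":[{"ni":56,"o":77},{"be":82,"c":4,"i":10,"wbu":62},{"ew":9,"je":43,"nrc":18},{"bu":47,"pte":23,"pze":41,"y":81}]}
After op 13 (replace /cag/0 16): {"cag":[16,[90,95,89,55,49]],"l":{"ez":{"h":50,"kkx":34},"myq":[62,90,57],"rim":{"j":50,"of":95,"x":61,"xq":56}},"ty":[{"ni":56,"o":77},{"be":82,"c":4,"i":10,"wbu":62},{"ew":9,"je":43,"nrc":18},{"bu":47,"pte":23,"pze":41,"y":81}]}
After op 14 (add /l/rim/af 0): {"cag":[16,[90,95,89,55,49]],"l":{"ez":{"h":50,"kkx":34},"myq":[62,90,57],"rim":{"af":0,"j":50,"of":95,"x":61,"xq":56}},"ty":[{"ni":56,"o":77},{"be":82,"c":4,"i":10,"wbu":62},{"ew":9,"je":43,"nrc":18},{"bu":47,"pte":23,"pze":41,"y":81}]}
After op 15 (remove /cag/0): {"cag":[[90,95,89,55,49]],"l":{"ez":{"h":50,"kkx":34},"myq":[62,90,57],"rim":{"af":0,"j":50,"of":95,"x":61,"xq":56}},"ty":[{"ni":56,"o":77},{"be":82,"c":4,"i":10,"wbu":62},{"ew":9,"je":43,"nrc":18},{"bu":47,"pte":23,"pze":41,"y":81}]}
After op 16 (remove /ty/2/ew): {"cag":[[90,95,89,55,49]],"l":{"ez":{"h":50,"kkx":34},"myq":[62,90,57],"rim":{"af":0,"j":50,"of":95,"x":61,"xq":56}},"ty":[{"ni":56,"o":77},{"be":82,"c":4,"i":10,"wbu":62},{"je":43,"nrc":18},{"bu":47,"pte":23,"pze":41,"y":81}]}
After op 17 (add /h 6): {"cag":[[90,95,89,55,49]],"h":6,"l":{"ez":{"h":50,"kkx":34},"myq":[62,90,57],"rim":{"af":0,"j":50,"of":95,"x":61,"xq":56}},"ty":[{"ni":56,"o":77},{"be":82,"c":4,"i":10,"wbu":62},{"je":43,"nrc":18},{"bu":47,"pte":23,"pze":41,"y":81}]}
After op 18 (replace /l 48): {"cag":[[90,95,89,55,49]],"h":6,"l":48,"ty":[{"ni":56,"o":77},{"be":82,"c":4,"i":10,"wbu":62},{"je":43,"nrc":18},{"bu":47,"pte":23,"pze":41,"y":81}]}
After op 19 (replace /cag 80): {"cag":80,"h":6,"l":48,"ty":[{"ni":56,"o":77},{"be":82,"c":4,"i":10,"wbu":62},{"je":43,"nrc":18},{"bu":47,"pte":23,"pze":41,"y":81}]}
After op 20 (remove /ty/2): {"cag":80,"h":6,"l":48,"ty":[{"ni":56,"o":77},{"be":82,"c":4,"i":10,"wbu":62},{"bu":47,"pte":23,"pze":41,"y":81}]}
After op 21 (replace /ty/1/wbu 98): {"cag":80,"h":6,"l":48,"ty":[{"ni":56,"o":77},{"be":82,"c":4,"i":10,"wbu":98},{"bu":47,"pte":23,"pze":41,"y":81}]}
After op 22 (remove /ty/2/y): {"cag":80,"h":6,"l":48,"ty":[{"ni":56,"o":77},{"be":82,"c":4,"i":10,"wbu":98},{"bu":47,"pte":23,"pze":41}]}
Size at path /ty/2: 3

Answer: 3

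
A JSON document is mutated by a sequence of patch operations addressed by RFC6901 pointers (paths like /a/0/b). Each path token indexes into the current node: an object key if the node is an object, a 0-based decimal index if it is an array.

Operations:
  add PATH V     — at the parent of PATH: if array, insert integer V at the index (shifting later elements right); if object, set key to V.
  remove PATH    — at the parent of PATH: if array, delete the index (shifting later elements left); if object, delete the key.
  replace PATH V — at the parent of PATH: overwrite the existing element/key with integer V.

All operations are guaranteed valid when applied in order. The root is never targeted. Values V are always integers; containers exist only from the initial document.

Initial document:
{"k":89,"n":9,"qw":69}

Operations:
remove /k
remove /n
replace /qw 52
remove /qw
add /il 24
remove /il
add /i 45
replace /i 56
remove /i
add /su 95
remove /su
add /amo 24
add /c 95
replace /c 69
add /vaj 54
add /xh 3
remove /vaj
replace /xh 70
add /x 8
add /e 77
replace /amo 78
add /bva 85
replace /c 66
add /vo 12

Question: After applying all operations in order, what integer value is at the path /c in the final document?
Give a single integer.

Answer: 66

Derivation:
After op 1 (remove /k): {"n":9,"qw":69}
After op 2 (remove /n): {"qw":69}
After op 3 (replace /qw 52): {"qw":52}
After op 4 (remove /qw): {}
After op 5 (add /il 24): {"il":24}
After op 6 (remove /il): {}
After op 7 (add /i 45): {"i":45}
After op 8 (replace /i 56): {"i":56}
After op 9 (remove /i): {}
After op 10 (add /su 95): {"su":95}
After op 11 (remove /su): {}
After op 12 (add /amo 24): {"amo":24}
After op 13 (add /c 95): {"amo":24,"c":95}
After op 14 (replace /c 69): {"amo":24,"c":69}
After op 15 (add /vaj 54): {"amo":24,"c":69,"vaj":54}
After op 16 (add /xh 3): {"amo":24,"c":69,"vaj":54,"xh":3}
After op 17 (remove /vaj): {"amo":24,"c":69,"xh":3}
After op 18 (replace /xh 70): {"amo":24,"c":69,"xh":70}
After op 19 (add /x 8): {"amo":24,"c":69,"x":8,"xh":70}
After op 20 (add /e 77): {"amo":24,"c":69,"e":77,"x":8,"xh":70}
After op 21 (replace /amo 78): {"amo":78,"c":69,"e":77,"x":8,"xh":70}
After op 22 (add /bva 85): {"amo":78,"bva":85,"c":69,"e":77,"x":8,"xh":70}
After op 23 (replace /c 66): {"amo":78,"bva":85,"c":66,"e":77,"x":8,"xh":70}
After op 24 (add /vo 12): {"amo":78,"bva":85,"c":66,"e":77,"vo":12,"x":8,"xh":70}
Value at /c: 66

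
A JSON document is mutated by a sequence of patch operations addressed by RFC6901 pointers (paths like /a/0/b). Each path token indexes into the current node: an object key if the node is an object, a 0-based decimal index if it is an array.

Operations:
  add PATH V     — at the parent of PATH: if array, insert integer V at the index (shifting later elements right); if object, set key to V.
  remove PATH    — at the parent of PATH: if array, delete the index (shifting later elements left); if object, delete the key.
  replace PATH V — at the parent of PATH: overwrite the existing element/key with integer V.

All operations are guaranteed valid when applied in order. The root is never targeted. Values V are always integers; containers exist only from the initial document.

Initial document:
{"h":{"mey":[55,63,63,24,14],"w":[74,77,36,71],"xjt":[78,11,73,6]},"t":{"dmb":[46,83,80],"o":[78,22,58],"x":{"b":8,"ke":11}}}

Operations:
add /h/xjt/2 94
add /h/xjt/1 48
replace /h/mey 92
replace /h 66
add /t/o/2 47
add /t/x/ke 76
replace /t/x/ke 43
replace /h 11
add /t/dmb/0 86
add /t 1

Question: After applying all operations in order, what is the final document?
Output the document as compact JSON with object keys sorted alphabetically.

After op 1 (add /h/xjt/2 94): {"h":{"mey":[55,63,63,24,14],"w":[74,77,36,71],"xjt":[78,11,94,73,6]},"t":{"dmb":[46,83,80],"o":[78,22,58],"x":{"b":8,"ke":11}}}
After op 2 (add /h/xjt/1 48): {"h":{"mey":[55,63,63,24,14],"w":[74,77,36,71],"xjt":[78,48,11,94,73,6]},"t":{"dmb":[46,83,80],"o":[78,22,58],"x":{"b":8,"ke":11}}}
After op 3 (replace /h/mey 92): {"h":{"mey":92,"w":[74,77,36,71],"xjt":[78,48,11,94,73,6]},"t":{"dmb":[46,83,80],"o":[78,22,58],"x":{"b":8,"ke":11}}}
After op 4 (replace /h 66): {"h":66,"t":{"dmb":[46,83,80],"o":[78,22,58],"x":{"b":8,"ke":11}}}
After op 5 (add /t/o/2 47): {"h":66,"t":{"dmb":[46,83,80],"o":[78,22,47,58],"x":{"b":8,"ke":11}}}
After op 6 (add /t/x/ke 76): {"h":66,"t":{"dmb":[46,83,80],"o":[78,22,47,58],"x":{"b":8,"ke":76}}}
After op 7 (replace /t/x/ke 43): {"h":66,"t":{"dmb":[46,83,80],"o":[78,22,47,58],"x":{"b":8,"ke":43}}}
After op 8 (replace /h 11): {"h":11,"t":{"dmb":[46,83,80],"o":[78,22,47,58],"x":{"b":8,"ke":43}}}
After op 9 (add /t/dmb/0 86): {"h":11,"t":{"dmb":[86,46,83,80],"o":[78,22,47,58],"x":{"b":8,"ke":43}}}
After op 10 (add /t 1): {"h":11,"t":1}

Answer: {"h":11,"t":1}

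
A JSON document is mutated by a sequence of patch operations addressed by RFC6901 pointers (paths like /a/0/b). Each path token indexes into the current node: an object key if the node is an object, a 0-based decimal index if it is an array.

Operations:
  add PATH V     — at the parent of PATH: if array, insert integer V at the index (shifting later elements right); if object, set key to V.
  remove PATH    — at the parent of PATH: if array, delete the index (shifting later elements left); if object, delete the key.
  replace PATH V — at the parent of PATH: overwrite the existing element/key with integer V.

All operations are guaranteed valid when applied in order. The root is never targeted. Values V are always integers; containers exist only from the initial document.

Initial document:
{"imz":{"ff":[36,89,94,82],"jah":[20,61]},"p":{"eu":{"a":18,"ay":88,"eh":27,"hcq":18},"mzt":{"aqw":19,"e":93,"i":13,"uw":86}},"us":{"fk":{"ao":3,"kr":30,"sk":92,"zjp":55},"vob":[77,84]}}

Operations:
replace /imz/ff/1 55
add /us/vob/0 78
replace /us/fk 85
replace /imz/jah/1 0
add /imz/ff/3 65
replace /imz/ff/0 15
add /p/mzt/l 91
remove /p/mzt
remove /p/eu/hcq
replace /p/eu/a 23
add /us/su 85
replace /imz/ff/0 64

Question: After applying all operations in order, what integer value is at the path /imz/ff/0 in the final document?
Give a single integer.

After op 1 (replace /imz/ff/1 55): {"imz":{"ff":[36,55,94,82],"jah":[20,61]},"p":{"eu":{"a":18,"ay":88,"eh":27,"hcq":18},"mzt":{"aqw":19,"e":93,"i":13,"uw":86}},"us":{"fk":{"ao":3,"kr":30,"sk":92,"zjp":55},"vob":[77,84]}}
After op 2 (add /us/vob/0 78): {"imz":{"ff":[36,55,94,82],"jah":[20,61]},"p":{"eu":{"a":18,"ay":88,"eh":27,"hcq":18},"mzt":{"aqw":19,"e":93,"i":13,"uw":86}},"us":{"fk":{"ao":3,"kr":30,"sk":92,"zjp":55},"vob":[78,77,84]}}
After op 3 (replace /us/fk 85): {"imz":{"ff":[36,55,94,82],"jah":[20,61]},"p":{"eu":{"a":18,"ay":88,"eh":27,"hcq":18},"mzt":{"aqw":19,"e":93,"i":13,"uw":86}},"us":{"fk":85,"vob":[78,77,84]}}
After op 4 (replace /imz/jah/1 0): {"imz":{"ff":[36,55,94,82],"jah":[20,0]},"p":{"eu":{"a":18,"ay":88,"eh":27,"hcq":18},"mzt":{"aqw":19,"e":93,"i":13,"uw":86}},"us":{"fk":85,"vob":[78,77,84]}}
After op 5 (add /imz/ff/3 65): {"imz":{"ff":[36,55,94,65,82],"jah":[20,0]},"p":{"eu":{"a":18,"ay":88,"eh":27,"hcq":18},"mzt":{"aqw":19,"e":93,"i":13,"uw":86}},"us":{"fk":85,"vob":[78,77,84]}}
After op 6 (replace /imz/ff/0 15): {"imz":{"ff":[15,55,94,65,82],"jah":[20,0]},"p":{"eu":{"a":18,"ay":88,"eh":27,"hcq":18},"mzt":{"aqw":19,"e":93,"i":13,"uw":86}},"us":{"fk":85,"vob":[78,77,84]}}
After op 7 (add /p/mzt/l 91): {"imz":{"ff":[15,55,94,65,82],"jah":[20,0]},"p":{"eu":{"a":18,"ay":88,"eh":27,"hcq":18},"mzt":{"aqw":19,"e":93,"i":13,"l":91,"uw":86}},"us":{"fk":85,"vob":[78,77,84]}}
After op 8 (remove /p/mzt): {"imz":{"ff":[15,55,94,65,82],"jah":[20,0]},"p":{"eu":{"a":18,"ay":88,"eh":27,"hcq":18}},"us":{"fk":85,"vob":[78,77,84]}}
After op 9 (remove /p/eu/hcq): {"imz":{"ff":[15,55,94,65,82],"jah":[20,0]},"p":{"eu":{"a":18,"ay":88,"eh":27}},"us":{"fk":85,"vob":[78,77,84]}}
After op 10 (replace /p/eu/a 23): {"imz":{"ff":[15,55,94,65,82],"jah":[20,0]},"p":{"eu":{"a":23,"ay":88,"eh":27}},"us":{"fk":85,"vob":[78,77,84]}}
After op 11 (add /us/su 85): {"imz":{"ff":[15,55,94,65,82],"jah":[20,0]},"p":{"eu":{"a":23,"ay":88,"eh":27}},"us":{"fk":85,"su":85,"vob":[78,77,84]}}
After op 12 (replace /imz/ff/0 64): {"imz":{"ff":[64,55,94,65,82],"jah":[20,0]},"p":{"eu":{"a":23,"ay":88,"eh":27}},"us":{"fk":85,"su":85,"vob":[78,77,84]}}
Value at /imz/ff/0: 64

Answer: 64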